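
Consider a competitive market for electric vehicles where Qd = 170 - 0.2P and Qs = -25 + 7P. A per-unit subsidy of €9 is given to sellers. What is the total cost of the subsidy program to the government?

Government cost = €1497

Pre-subsidy: 170 - 0.2P = -25 + 7P gives P* = 325/12, Q* = 1975/12.
With the subsidy, sellers receive Ps = Pb + 9 for each unit, where Pb is the price buyers pay.
Supply in terms of Pb becomes Qs = -25 + 7(Pb + 9) = 38 + 7Pb. Setting this equal to demand: 170 - 0.2Pb = 38 + 7Pb, so Pb = 55/3.
Sellers receive Ps = 55/3 + 9 = 82/3; Q' = 170 − 0.2·(55/3) = 499/3.
Government outlay = subsidy × quantity = 9 × 499/3 = 1497.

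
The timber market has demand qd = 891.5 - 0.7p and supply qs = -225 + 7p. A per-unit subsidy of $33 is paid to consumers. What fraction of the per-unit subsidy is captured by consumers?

Consumer share = 10/11

Pre-subsidy: 891.5 - 0.7p = -225 + 7p gives p* = 145, q* = 790.
With the rebate, buyers effectively pay pb = ps − 33, where ps is the price sellers receive.
Demand in terms of ps becomes qd = 891.5 − 0.7(ps − 33) = 914.6 - 0.7ps. Setting this equal to supply: 914.6 - 0.7ps = -225 + 7ps, so ps = 148.
Buyers pay pb = 148 − 33 = 115; q' = -225 + 7·148 = 811.
Buyers' price falls by p* − pb = 145 − 115 = 30; sellers' price rises by ps − p* = 148 − 145 = 3.
So consumers capture 30/33 = 10/11 of each unit of subsidy.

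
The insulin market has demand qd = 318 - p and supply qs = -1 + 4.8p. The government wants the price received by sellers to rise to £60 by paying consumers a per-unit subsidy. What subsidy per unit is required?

At a seller price of 60, quantity supplied is -1 + 4.8·60 = 287.
Buyers absorb 287 only when they pay pb with 318 − 1·pb = 287, i.e. pb = 31.
s = ps − pb = 60 − 31 = 29.

Required subsidy s = £29 per unit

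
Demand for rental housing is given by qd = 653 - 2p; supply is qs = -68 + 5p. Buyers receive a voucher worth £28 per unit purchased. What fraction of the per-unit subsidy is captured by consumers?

Consumer share = 5/7

Pre-subsidy: 653 - 2p = -68 + 5p gives p* = 103, q* = 447.
With the rebate, buyers effectively pay pb = ps − 28, where ps is the price sellers receive.
Demand in terms of ps becomes qd = 653 − 2(ps − 28) = 709 - 2ps. Setting this equal to supply: 709 - 2ps = -68 + 5ps, so ps = 111.
Buyers pay pb = 111 − 28 = 83; q' = -68 + 5·111 = 487.
Buyers' price falls by p* − pb = 103 − 83 = 20; sellers' price rises by ps − p* = 111 − 103 = 8.
So consumers capture 20/28 = 5/7 of each unit of subsidy.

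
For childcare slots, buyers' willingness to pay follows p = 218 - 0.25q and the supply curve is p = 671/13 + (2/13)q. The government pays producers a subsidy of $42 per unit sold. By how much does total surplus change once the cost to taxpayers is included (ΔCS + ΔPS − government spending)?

Pre-subsidy: 218 - 0.25q = 671/13 + (2/13)q gives q* = 412 and p* = 115.
With the subsidy, sellers receive ps = pb + 42 for each unit, where pb is the price buyers pay.
On the curves, pb = 218 - 0.25q and ps = 671/13 + (2/13)q; the wedge ps − pb = 42 gives 671/13 + (2/13)q − (218 - 0.25q) = 42, so q' = 516.
Then pb = 218 − 0.25·516 = 89 and ps = 671/13 + (2/13)·516 = 131.
ΔCS = ½(412 + 516)(115 − 89) = 12064; ΔPS = ½(412 + 516)(131 − 115) = 7424.
Government spending = 42 × 516 = 21672.
Net change = 12064 + 7424 − 21672 = -2184. The loss equals the DWL triangle ½·42·104.

Net change in total surplus = -$2184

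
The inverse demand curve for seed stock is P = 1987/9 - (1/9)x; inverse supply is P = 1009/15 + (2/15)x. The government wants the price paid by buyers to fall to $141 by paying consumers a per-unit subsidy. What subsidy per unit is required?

Required subsidy s = $22 per unit

At a buyer price of 141, quantity demanded is 1987 − 9·141 = 718.
Sellers supply 718 only when they receive Ps = 1009/15 + (2/15)·718 = 163.
s = Ps − Pb = 163 − 141 = 22.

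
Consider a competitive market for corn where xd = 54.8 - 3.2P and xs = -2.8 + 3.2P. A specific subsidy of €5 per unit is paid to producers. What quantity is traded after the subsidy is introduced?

Pre-subsidy: 54.8 - 3.2P = -2.8 + 3.2P gives P* = 9, x* = 26.
With the subsidy, sellers receive Ps = Pb + 5 for each unit, where Pb is the price buyers pay.
Supply in terms of Pb becomes xs = -2.8 + 3.2(Pb + 5) = 13.2 + 3.2Pb. Setting this equal to demand: 54.8 - 3.2Pb = 13.2 + 3.2Pb, so Pb = 6.5.
Sellers receive Ps = 6.5 + 5 = 11.5; x' = 54.8 − 3.2·6.5 = 34.

x' = 34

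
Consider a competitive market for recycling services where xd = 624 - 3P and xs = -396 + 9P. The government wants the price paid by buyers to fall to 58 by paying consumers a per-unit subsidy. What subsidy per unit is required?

Required subsidy s = 36 per unit

At a buyer price of 58, quantity demanded is 624 − 3·58 = 450.
Sellers supply 450 only when they receive Ps with -396 + 9·Ps = 450, i.e. Ps = 94.
s = Ps − Pb = 94 − 58 = 36.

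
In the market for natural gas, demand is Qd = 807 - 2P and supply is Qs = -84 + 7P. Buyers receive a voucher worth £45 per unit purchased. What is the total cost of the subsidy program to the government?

Government cost = £30555

Pre-subsidy: 807 - 2P = -84 + 7P gives P* = 99, Q* = 609.
With the rebate, buyers effectively pay Pb = Ps − 45, where Ps is the price sellers receive.
Demand in terms of Ps becomes Qd = 807 − 2(Ps − 45) = 897 - 2Ps. Setting this equal to supply: 897 - 2Ps = -84 + 7Ps, so Ps = 109.
Buyers pay Pb = 109 − 45 = 64; Q' = -84 + 7·109 = 679.
Government outlay = subsidy × quantity = 45 × 679 = 30555.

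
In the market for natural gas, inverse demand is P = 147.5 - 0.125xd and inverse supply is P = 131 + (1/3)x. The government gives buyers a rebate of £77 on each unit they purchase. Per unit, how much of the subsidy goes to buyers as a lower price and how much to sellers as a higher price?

Pre-subsidy: 147.5 - 0.125x = 131 + (1/3)x gives x* = 36 and P* = 143.
With the rebate, buyers effectively pay Pb = Ps − 77, where Ps is the price sellers receive.
On the curves, Pb = 147.5 - 0.125x and Ps = 131 + (1/3)x; the wedge Ps − Pb = 77 gives 131 + (1/3)x − (147.5 - 0.125x) = 77, so x' = 204.
Then Pb = 147.5 − 0.125·204 = 122 and Ps = 131 + (1/3)·204 = 199.
Buyers' price falls by P* − Pb = 143 − 122 = 21; sellers' price rises by Ps − P* = 199 − 143 = 56.

Buyers gain £21 per unit; sellers gain £56 per unit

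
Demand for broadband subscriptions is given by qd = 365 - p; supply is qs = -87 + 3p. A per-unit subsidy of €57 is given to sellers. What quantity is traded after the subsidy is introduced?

q' = 294.75

Pre-subsidy: 365 - p = -87 + 3p gives p* = 113, q* = 252.
With the subsidy, sellers receive ps = pb + 57 for each unit, where pb is the price buyers pay.
Supply in terms of pb becomes qs = -87 + 3(pb + 57) = 84 + 3pb. Setting this equal to demand: 365 - pb = 84 + 3pb, so pb = 70.25.
Sellers receive ps = 70.25 + 57 = 127.25; q' = 365 − 1·70.25 = 294.75.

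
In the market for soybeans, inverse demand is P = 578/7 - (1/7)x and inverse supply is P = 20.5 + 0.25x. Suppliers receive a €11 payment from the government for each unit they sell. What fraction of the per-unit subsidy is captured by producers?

Producer share = 7/11

Pre-subsidy: 578/7 - (1/7)x = 20.5 + 0.25x gives x* = 158 and P* = 60.
With the subsidy, sellers receive Ps = Pb + 11 for each unit, where Pb is the price buyers pay.
On the curves, Pb = 578/7 - (1/7)x and Ps = 20.5 + 0.25x; the wedge Ps − Pb = 11 gives 20.5 + 0.25x − (578/7 - (1/7)x) = 11, so x' = 186.
Then Pb = 578/7 − (1/7)·186 = 56 and Ps = 20.5 + 0.25·186 = 67.
Buyers' price falls by P* − Pb = 60 − 56 = 4; sellers' price rises by Ps − P* = 67 − 60 = 7.
So producers capture 7/11 = 7/11 of each unit of subsidy.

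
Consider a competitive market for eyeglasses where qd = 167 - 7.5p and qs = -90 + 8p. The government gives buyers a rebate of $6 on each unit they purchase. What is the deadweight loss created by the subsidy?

Deadweight loss = 2160/31

Pre-subsidy: 167 - 7.5p = -90 + 8p gives p* = 514/31, q* = 1322/31.
With the rebate, buyers effectively pay pb = ps − 6, where ps is the price sellers receive.
Demand in terms of ps becomes qd = 167 − 7.5(ps − 6) = 212 - 7.5ps. Setting this equal to supply: 212 - 7.5ps = -90 + 8ps, so ps = 604/31.
Buyers pay pb = 604/31 − 6 = 418/31; q' = -90 + 8·(604/31) = 2042/31.
The subsidy expands output by 2042/31 − 1322/31 = 720/31 past the efficient level; on those units the gap between marginal cost and willingness to pay runs from 0 up to 6.
DWL = ½ × 6 × 720/31 = 2160/31.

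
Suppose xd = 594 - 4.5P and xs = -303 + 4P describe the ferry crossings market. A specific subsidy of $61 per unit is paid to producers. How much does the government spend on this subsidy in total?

Government cost = 257481/17

Pre-subsidy: 594 - 4.5P = -303 + 4P gives P* = 1794/17, x* = 2025/17.
With the subsidy, sellers receive Ps = Pb + 61 for each unit, where Pb is the price buyers pay.
Supply in terms of Pb becomes xs = -303 + 4(Pb + 61) = -59 + 4Pb. Setting this equal to demand: 594 - 4.5Pb = -59 + 4Pb, so Pb = 1306/17.
Sellers receive Ps = 1306/17 + 61 = 2343/17; x' = 594 − 4.5·(1306/17) = 4221/17.
Government outlay = subsidy × quantity = 61 × 4221/17 = 257481/17.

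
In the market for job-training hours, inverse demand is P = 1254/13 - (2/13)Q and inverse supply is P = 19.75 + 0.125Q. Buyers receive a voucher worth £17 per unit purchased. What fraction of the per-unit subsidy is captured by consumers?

Consumer share = 16/29

Pre-subsidy: 1254/13 - (2/13)Q = 19.75 + 0.125Q gives Q* = 7978/29 and P* = 1570/29.
With the rebate, buyers effectively pay Pb = Ps − 17, where Ps is the price sellers receive.
On the curves, Pb = 1254/13 - (2/13)Q and Ps = 19.75 + 0.125Q; the wedge Ps − Pb = 17 gives 19.75 + 0.125Q − (1254/13 - (2/13)Q) = 17, so Q' = 9746/29.
Then Pb = 1254/13 − (2/13)·(9746/29) = 1298/29 and Ps = 19.75 + 0.125·(9746/29) = 1791/29.
Buyers' price falls by P* − Pb = 1570/29 − 1298/29 = 272/29; sellers' price rises by Ps − P* = 1791/29 − 1570/29 = 221/29.
So consumers capture (272/29)/17 = 16/29 of each unit of subsidy.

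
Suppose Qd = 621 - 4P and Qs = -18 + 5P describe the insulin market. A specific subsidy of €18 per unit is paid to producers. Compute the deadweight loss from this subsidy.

Deadweight loss = €360

Pre-subsidy: 621 - 4P = -18 + 5P gives P* = 71, Q* = 337.
With the subsidy, sellers receive Ps = Pb + 18 for each unit, where Pb is the price buyers pay.
Supply in terms of Pb becomes Qs = -18 + 5(Pb + 18) = 72 + 5Pb. Setting this equal to demand: 621 - 4Pb = 72 + 5Pb, so Pb = 61.
Sellers receive Ps = 61 + 18 = 79; Q' = 621 − 4·61 = 377.
The subsidy expands output by 377 − 337 = 40 past the efficient level; on those units the gap between marginal cost and willingness to pay runs from 0 up to 18.
DWL = ½ × 18 × 40 = 360.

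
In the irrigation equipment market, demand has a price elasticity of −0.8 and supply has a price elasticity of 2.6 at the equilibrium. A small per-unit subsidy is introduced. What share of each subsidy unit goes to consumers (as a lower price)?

Consumer share = 13/17

For a small subsidy around the equilibrium, the benefit split depends on the relative slopes, which at a point are proportional to the elasticities.
Buyer share = εs/(εs + |εd|) = 2.6/(2.6 + 0.8) = 13/17; seller share = |εd|/(εs + |εd|) = 4/17.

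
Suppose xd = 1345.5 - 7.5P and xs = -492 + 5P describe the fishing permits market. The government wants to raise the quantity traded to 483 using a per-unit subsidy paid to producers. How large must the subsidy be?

Required subsidy s = 80 per unit

At x = 483, invert demand for the buyer price: Pb = (1345.5 − 483)/7.5 = 115; invert supply for the seller price: Ps = (483 − (-492))/5 = 195.
The subsidy must fill the gap: s = Ps − Pb = 195 − 115 = 80.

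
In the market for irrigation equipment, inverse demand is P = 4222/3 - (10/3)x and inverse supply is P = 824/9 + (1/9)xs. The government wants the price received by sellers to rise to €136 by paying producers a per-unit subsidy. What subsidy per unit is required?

At a seller price of 136, quantity supplied is -824 + 9·136 = 400.
Buyers absorb 400 only when they pay Pb = 4222/3 − (10/3)·400 = 74.
s = Ps − Pb = 136 − 74 = 62.

Required subsidy s = €62 per unit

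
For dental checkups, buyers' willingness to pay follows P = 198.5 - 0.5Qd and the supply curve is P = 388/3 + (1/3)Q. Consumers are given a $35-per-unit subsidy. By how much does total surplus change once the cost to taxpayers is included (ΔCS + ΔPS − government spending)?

Net change in total surplus = -$735

Pre-subsidy: 198.5 - 0.5Q = 388/3 + (1/3)Q gives Q* = 83 and P* = 157.
With the rebate, buyers effectively pay Pb = Ps − 35, where Ps is the price sellers receive.
On the curves, Pb = 198.5 - 0.5Q and Ps = 388/3 + (1/3)Q; the wedge Ps − Pb = 35 gives 388/3 + (1/3)Q − (198.5 - 0.5Q) = 35, so Q' = 125.
Then Pb = 198.5 − 0.5·125 = 136 and Ps = 388/3 + (1/3)·125 = 171.
ΔCS = ½(83 + 125)(157 − 136) = 2184; ΔPS = ½(83 + 125)(171 − 157) = 1456.
Government spending = 35 × 125 = 4375.
Net change = 2184 + 1456 − 4375 = -735. The loss equals the DWL triangle ½·35·42.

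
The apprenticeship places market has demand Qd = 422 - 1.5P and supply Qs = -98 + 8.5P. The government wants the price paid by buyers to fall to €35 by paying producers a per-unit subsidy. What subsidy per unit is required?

Required subsidy s = €20 per unit

At a buyer price of 35, quantity demanded is 422 − 1.5·35 = 369.5.
Sellers supply 369.5 only when they receive Ps with -98 + 8.5·Ps = 369.5, i.e. Ps = 55.
s = Ps − Pb = 55 − 35 = 20.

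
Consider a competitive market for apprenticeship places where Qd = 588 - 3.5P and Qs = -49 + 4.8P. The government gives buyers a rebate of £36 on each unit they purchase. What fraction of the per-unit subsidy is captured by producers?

Pre-subsidy: 588 - 3.5P = -49 + 4.8P gives P* = 6370/83, Q* = 26509/83.
With the rebate, buyers effectively pay Pb = Ps − 36, where Ps is the price sellers receive.
Demand in terms of Ps becomes Qd = 588 − 3.5(Ps − 36) = 714 - 3.5Ps. Setting this equal to supply: 714 - 3.5Ps = -49 + 4.8Ps, so Ps = 7630/83.
Buyers pay Pb = 7630/83 − 36 = 4642/83; Q' = -49 + 4.8·(7630/83) = 32557/83.
Buyers' price falls by P* − Pb = 6370/83 − 4642/83 = 1728/83; sellers' price rises by Ps − P* = 7630/83 − 6370/83 = 1260/83.
So producers capture (1260/83)/36 = 35/83 of each unit of subsidy.

Producer share = 35/83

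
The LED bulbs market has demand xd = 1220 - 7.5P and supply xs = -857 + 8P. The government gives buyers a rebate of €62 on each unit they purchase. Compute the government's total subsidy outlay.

Pre-subsidy: 1220 - 7.5P = -857 + 8P gives P* = 134, x* = 215.
With the rebate, buyers effectively pay Pb = Ps − 62, where Ps is the price sellers receive.
Demand in terms of Ps becomes xd = 1220 − 7.5(Ps − 62) = 1685 - 7.5Ps. Setting this equal to supply: 1685 - 7.5Ps = -857 + 8Ps, so Ps = 164.
Buyers pay Pb = 164 − 62 = 102; x' = -857 + 8·164 = 455.
Government outlay = subsidy × quantity = 62 × 455 = 28210.

Government cost = €28210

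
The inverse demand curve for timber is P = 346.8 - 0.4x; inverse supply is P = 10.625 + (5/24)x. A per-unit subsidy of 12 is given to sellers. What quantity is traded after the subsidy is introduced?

Pre-subsidy: 346.8 - 0.4x = 10.625 + (5/24)x gives x* = 40341/73 and P* = 9180/73.
With the subsidy, sellers receive Ps = Pb + 12 for each unit, where Pb is the price buyers pay.
On the curves, Pb = 346.8 - 0.4x and Ps = 10.625 + (5/24)x; the wedge Ps − Pb = 12 gives 10.625 + (5/24)x − (346.8 - 0.4x) = 12, so x' = 41781/73.
Then Pb = 346.8 − 0.4·(41781/73) = 8604/73 and Ps = 10.625 + (5/24)·(41781/73) = 9480/73.

x' = 41781/73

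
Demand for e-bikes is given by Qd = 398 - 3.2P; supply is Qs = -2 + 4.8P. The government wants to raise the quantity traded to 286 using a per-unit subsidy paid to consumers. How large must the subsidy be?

At Q = 286, invert demand for the buyer price: Pb = (398 − 286)/3.2 = 35; invert supply for the seller price: Ps = (286 − (-2))/4.8 = 60.
The subsidy must fill the gap: s = Ps − Pb = 60 − 35 = 25.

Required subsidy s = 25 per unit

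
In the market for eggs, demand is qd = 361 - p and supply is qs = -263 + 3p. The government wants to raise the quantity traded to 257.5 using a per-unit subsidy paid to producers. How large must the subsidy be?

At q = 257.5, invert demand for the buyer price: pb = (361 − 257.5)/1 = 103.5; invert supply for the seller price: ps = (257.5 − (-263))/3 = 173.5.
The subsidy must fill the gap: s = ps − pb = 173.5 − 103.5 = 70.

Required subsidy s = 70 per unit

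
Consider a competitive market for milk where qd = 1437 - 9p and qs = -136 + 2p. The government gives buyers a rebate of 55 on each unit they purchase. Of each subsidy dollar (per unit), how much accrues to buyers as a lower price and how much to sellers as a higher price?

Buyers gain 10 per unit; sellers gain 45 per unit

Pre-subsidy: 1437 - 9p = -136 + 2p gives p* = 143, q* = 150.
With the rebate, buyers effectively pay pb = ps − 55, where ps is the price sellers receive.
Demand in terms of ps becomes qd = 1437 − 9(ps − 55) = 1932 - 9ps. Setting this equal to supply: 1932 - 9ps = -136 + 2ps, so ps = 188.
Buyers pay pb = 188 − 55 = 133; q' = -136 + 2·188 = 240.
Buyers' price falls by p* − pb = 143 − 133 = 10; sellers' price rises by ps − p* = 188 − 143 = 45.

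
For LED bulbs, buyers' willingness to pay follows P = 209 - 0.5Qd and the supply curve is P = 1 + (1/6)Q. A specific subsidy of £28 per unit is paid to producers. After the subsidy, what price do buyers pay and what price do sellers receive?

Pre-subsidy: 209 - 0.5Q = 1 + (1/6)Q gives Q* = 312 and P* = 53.
With the subsidy, sellers receive Ps = Pb + 28 for each unit, where Pb is the price buyers pay.
On the curves, Pb = 209 - 0.5Q and Ps = 1 + (1/6)Q; the wedge Ps − Pb = 28 gives 1 + (1/6)Q − (209 - 0.5Q) = 28, so Q' = 354.
Then Pb = 209 − 0.5·354 = 32 and Ps = 1 + (1/6)·354 = 60.

Buyers pay £32; sellers receive £60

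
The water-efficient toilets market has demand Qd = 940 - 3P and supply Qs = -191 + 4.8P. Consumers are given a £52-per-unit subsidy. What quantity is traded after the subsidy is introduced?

Pre-subsidy: 940 - 3P = -191 + 4.8P gives P* = 145, Q* = 505.
With the rebate, buyers effectively pay Pb = Ps − 52, where Ps is the price sellers receive.
Demand in terms of Ps becomes Qd = 940 − 3(Ps − 52) = 1096 - 3Ps. Setting this equal to supply: 1096 - 3Ps = -191 + 4.8Ps, so Ps = 165.
Buyers pay Pb = 165 − 52 = 113; Q' = -191 + 4.8·165 = 601.

Q' = 601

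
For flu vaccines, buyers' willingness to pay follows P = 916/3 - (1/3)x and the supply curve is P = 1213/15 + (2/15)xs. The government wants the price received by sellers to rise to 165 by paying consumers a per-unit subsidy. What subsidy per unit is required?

At a seller price of 165, quantity supplied is -606.5 + 7.5·165 = 631.
Buyers absorb 631 only when they pay Pb = 916/3 − (1/3)·631 = 95.
s = Ps − Pb = 165 − 95 = 70.

Required subsidy s = 70 per unit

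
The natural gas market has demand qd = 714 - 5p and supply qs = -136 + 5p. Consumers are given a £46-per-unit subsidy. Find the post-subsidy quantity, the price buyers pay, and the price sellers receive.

Pre-subsidy: 714 - 5p = -136 + 5p gives p* = 85, q* = 289.
With the rebate, buyers effectively pay pb = ps − 46, where ps is the price sellers receive.
Demand in terms of ps becomes qd = 714 − 5(ps − 46) = 944 - 5ps. Setting this equal to supply: 944 - 5ps = -136 + 5ps, so ps = 108.
Buyers pay pb = 108 − 46 = 62; q' = -136 + 5·108 = 404.

q' = 404; buyers pay £62; sellers receive £108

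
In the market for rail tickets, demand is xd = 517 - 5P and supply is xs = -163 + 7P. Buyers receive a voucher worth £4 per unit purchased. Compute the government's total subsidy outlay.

Government cost = 2944/3

Pre-subsidy: 517 - 5P = -163 + 7P gives P* = 170/3, x* = 701/3.
With the rebate, buyers effectively pay Pb = Ps − 4, where Ps is the price sellers receive.
Demand in terms of Ps becomes xd = 517 − 5(Ps − 4) = 537 - 5Ps. Setting this equal to supply: 537 - 5Ps = -163 + 7Ps, so Ps = 175/3.
Buyers pay Pb = 175/3 − 4 = 163/3; x' = -163 + 7·(175/3) = 736/3.
Government outlay = subsidy × quantity = 4 × 736/3 = 2944/3.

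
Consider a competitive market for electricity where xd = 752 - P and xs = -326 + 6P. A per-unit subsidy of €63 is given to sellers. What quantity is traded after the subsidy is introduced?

x' = 652

Pre-subsidy: 752 - P = -326 + 6P gives P* = 154, x* = 598.
With the subsidy, sellers receive Ps = Pb + 63 for each unit, where Pb is the price buyers pay.
Supply in terms of Pb becomes xs = -326 + 6(Pb + 63) = 52 + 6Pb. Setting this equal to demand: 752 - Pb = 52 + 6Pb, so Pb = 100.
Sellers receive Ps = 100 + 63 = 163; x' = 752 − 1·100 = 652.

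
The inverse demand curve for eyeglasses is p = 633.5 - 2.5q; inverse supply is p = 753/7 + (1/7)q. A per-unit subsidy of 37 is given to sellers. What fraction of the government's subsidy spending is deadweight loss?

Pre-subsidy: 633.5 - 2.5q = 753/7 + (1/7)q gives q* = 199 and p* = 136.
With the subsidy, sellers receive ps = pb + 37 for each unit, where pb is the price buyers pay.
On the curves, pb = 633.5 - 2.5q and ps = 753/7 + (1/7)q; the wedge ps − pb = 37 gives 753/7 + (1/7)q − (633.5 - 2.5q) = 37, so q' = 213.
Then pb = 633.5 − 2.5·213 = 101 and ps = 753/7 + (1/7)·213 = 138.
ΔCS = ½(199 + 213)(136 − 101) = 7210; ΔPS = ½(199 + 213)(138 − 136) = 412.
Government spending = 37 × 213 = 7881.
DWL = ½ × 37 × (213 − 199) = 259; fraction = 259 / 7881 = 7/213.

DWL / government spending = 7/213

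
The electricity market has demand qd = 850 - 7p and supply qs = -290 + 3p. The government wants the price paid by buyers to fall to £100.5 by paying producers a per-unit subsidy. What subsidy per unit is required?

At a buyer price of 100.5, quantity demanded is 850 − 7·100.5 = 146.5.
Sellers supply 146.5 only when they receive ps with -290 + 3·ps = 146.5, i.e. ps = 145.5.
s = ps − pb = 145.5 − 100.5 = 45.

Required subsidy s = £45 per unit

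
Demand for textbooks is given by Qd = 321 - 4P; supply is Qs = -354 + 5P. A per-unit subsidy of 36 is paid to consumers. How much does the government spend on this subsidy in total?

Pre-subsidy: 321 - 4P = -354 + 5P gives P* = 75, Q* = 21.
With the rebate, buyers effectively pay Pb = Ps − 36, where Ps is the price sellers receive.
Demand in terms of Ps becomes Qd = 321 − 4(Ps − 36) = 465 - 4Ps. Setting this equal to supply: 465 - 4Ps = -354 + 5Ps, so Ps = 91.
Buyers pay Pb = 91 − 36 = 55; Q' = -354 + 5·91 = 101.
Government outlay = subsidy × quantity = 36 × 101 = 3636.

Government cost = 3636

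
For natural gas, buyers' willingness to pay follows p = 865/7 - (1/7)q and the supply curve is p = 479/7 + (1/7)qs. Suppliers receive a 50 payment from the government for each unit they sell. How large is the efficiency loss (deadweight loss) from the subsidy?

Deadweight loss = 4375

Pre-subsidy: 865/7 - (1/7)q = 479/7 + (1/7)q gives q* = 193 and p* = 96.
With the subsidy, sellers receive ps = pb + 50 for each unit, where pb is the price buyers pay.
On the curves, pb = 865/7 - (1/7)q and ps = 479/7 + (1/7)q; the wedge ps − pb = 50 gives 479/7 + (1/7)q − (865/7 - (1/7)q) = 50, so q' = 368.
Then pb = 865/7 − (1/7)·368 = 71 and ps = 479/7 + (1/7)·368 = 121.
The subsidy expands output by 368 − 193 = 175 past the efficient level; on those units the gap between marginal cost and willingness to pay runs from 0 up to 50.
DWL = ½ × 50 × 175 = 4375.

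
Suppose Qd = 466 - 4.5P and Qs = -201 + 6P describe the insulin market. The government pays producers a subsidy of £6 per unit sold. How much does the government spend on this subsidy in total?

Government cost = 8214/7

Pre-subsidy: 466 - 4.5P = -201 + 6P gives P* = 1334/21, Q* = 1261/7.
With the subsidy, sellers receive Ps = Pb + 6 for each unit, where Pb is the price buyers pay.
Supply in terms of Pb becomes Qs = -201 + 6(Pb + 6) = -165 + 6Pb. Setting this equal to demand: 466 - 4.5Pb = -165 + 6Pb, so Pb = 1262/21.
Sellers receive Ps = 1262/21 + 6 = 1388/21; Q' = 466 − 4.5·(1262/21) = 1369/7.
Government outlay = subsidy × quantity = 6 × 1369/7 = 8214/7.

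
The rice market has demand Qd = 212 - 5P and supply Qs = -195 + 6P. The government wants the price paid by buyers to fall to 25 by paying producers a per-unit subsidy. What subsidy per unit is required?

Required subsidy s = 22 per unit

At a buyer price of 25, quantity demanded is 212 − 5·25 = 87.
Sellers supply 87 only when they receive Ps with -195 + 6·Ps = 87, i.e. Ps = 47.
s = Ps − Pb = 47 − 25 = 22.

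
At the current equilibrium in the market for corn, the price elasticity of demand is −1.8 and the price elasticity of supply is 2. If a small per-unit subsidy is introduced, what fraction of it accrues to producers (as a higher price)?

Producer share = 9/19

For a small subsidy around the equilibrium, the benefit split depends on the relative slopes, which at a point are proportional to the elasticities.
Buyer share = εs/(εs + |εd|) = 2/(2 + 1.8) = 10/19; seller share = |εd|/(εs + |εd|) = 9/19.
So producers capture 9/19 of the subsidy.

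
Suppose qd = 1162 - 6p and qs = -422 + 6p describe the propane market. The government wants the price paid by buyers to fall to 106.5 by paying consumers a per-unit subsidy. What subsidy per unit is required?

At a buyer price of 106.5, quantity demanded is 1162 − 6·106.5 = 523.
Sellers supply 523 only when they receive ps with -422 + 6·ps = 523, i.e. ps = 157.5.
s = ps − pb = 157.5 − 106.5 = 51.

Required subsidy s = 51 per unit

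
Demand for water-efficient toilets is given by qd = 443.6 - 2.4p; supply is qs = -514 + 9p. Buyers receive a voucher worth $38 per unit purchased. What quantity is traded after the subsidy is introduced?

Pre-subsidy: 443.6 - 2.4p = -514 + 9p gives p* = 84, q* = 242.
With the rebate, buyers effectively pay pb = ps − 38, where ps is the price sellers receive.
Demand in terms of ps becomes qd = 443.6 − 2.4(ps − 38) = 534.8 - 2.4ps. Setting this equal to supply: 534.8 - 2.4ps = -514 + 9ps, so ps = 92.
Buyers pay pb = 92 − 38 = 54; q' = -514 + 9·92 = 314.

q' = 314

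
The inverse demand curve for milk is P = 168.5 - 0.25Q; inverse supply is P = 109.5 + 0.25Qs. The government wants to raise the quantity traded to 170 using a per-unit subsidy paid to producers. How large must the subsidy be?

At Q = 170, from the demand curve buyers pay Pb = 168.5 − 0.25·170 = 126; from the supply curve sellers need Ps = 109.5 + 0.25·170 = 152.
The subsidy must fill the gap: s = Ps − Pb = 152 − 126 = 26.

Required subsidy s = 26 per unit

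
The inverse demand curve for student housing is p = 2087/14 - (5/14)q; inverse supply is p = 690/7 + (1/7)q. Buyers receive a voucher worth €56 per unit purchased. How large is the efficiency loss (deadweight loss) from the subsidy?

Deadweight loss = €3136

Pre-subsidy: 2087/14 - (5/14)q = 690/7 + (1/7)q gives q* = 101 and p* = 113.
With the rebate, buyers effectively pay pb = ps − 56, where ps is the price sellers receive.
On the curves, pb = 2087/14 - (5/14)q and ps = 690/7 + (1/7)q; the wedge ps − pb = 56 gives 690/7 + (1/7)q − (2087/14 - (5/14)q) = 56, so q' = 213.
Then pb = 2087/14 − (5/14)·213 = 73 and ps = 690/7 + (1/7)·213 = 129.
The subsidy expands output by 213 − 101 = 112 past the efficient level; on those units the gap between marginal cost and willingness to pay runs from 0 up to 56.
DWL = ½ × 56 × 112 = 3136.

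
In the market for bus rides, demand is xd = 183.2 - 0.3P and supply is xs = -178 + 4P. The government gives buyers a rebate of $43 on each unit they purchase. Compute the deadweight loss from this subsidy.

Pre-subsidy: 183.2 - 0.3P = -178 + 4P gives P* = 84, x* = 158.
With the rebate, buyers effectively pay Pb = Ps − 43, where Ps is the price sellers receive.
Demand in terms of Ps becomes xd = 183.2 − 0.3(Ps − 43) = 196.1 - 0.3Ps. Setting this equal to supply: 196.1 - 0.3Ps = -178 + 4Ps, so Ps = 87.
Buyers pay Pb = 87 − 43 = 44; x' = -178 + 4·87 = 170.
The subsidy expands output by 170 − 158 = 12 past the efficient level; on those units the gap between marginal cost and willingness to pay runs from 0 up to 43.
DWL = ½ × 43 × 12 = 258.

Deadweight loss = $258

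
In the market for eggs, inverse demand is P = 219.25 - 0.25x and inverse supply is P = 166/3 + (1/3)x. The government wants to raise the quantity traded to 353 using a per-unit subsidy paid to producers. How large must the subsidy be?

At x = 353, from the demand curve buyers pay Pb = 219.25 − 0.25·353 = 131; from the supply curve sellers need Ps = 166/3 + (1/3)·353 = 173.
The subsidy must fill the gap: s = Ps − Pb = 173 − 131 = 42.

Required subsidy s = 42 per unit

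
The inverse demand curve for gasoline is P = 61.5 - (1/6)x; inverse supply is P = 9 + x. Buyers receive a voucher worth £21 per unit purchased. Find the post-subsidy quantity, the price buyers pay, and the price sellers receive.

Pre-subsidy: 61.5 - (1/6)x = 9 + x gives x* = 45 and P* = 54.
With the rebate, buyers effectively pay Pb = Ps − 21, where Ps is the price sellers receive.
On the curves, Pb = 61.5 - (1/6)x and Ps = 9 + x; the wedge Ps − Pb = 21 gives 9 + x − (61.5 - (1/6)x) = 21, so x' = 63.
Then Pb = 61.5 − (1/6)·63 = 51 and Ps = 9 + 1·63 = 72.

x' = 63; buyers pay £51; sellers receive £72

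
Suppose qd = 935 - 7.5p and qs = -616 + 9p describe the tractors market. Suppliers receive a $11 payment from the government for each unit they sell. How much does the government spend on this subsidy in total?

Pre-subsidy: 935 - 7.5p = -616 + 9p gives p* = 94, q* = 230.
With the subsidy, sellers receive ps = pb + 11 for each unit, where pb is the price buyers pay.
Supply in terms of pb becomes qs = -616 + 9(pb + 11) = -517 + 9pb. Setting this equal to demand: 935 - 7.5pb = -517 + 9pb, so pb = 88.
Sellers receive ps = 88 + 11 = 99; q' = 935 − 7.5·88 = 275.
Government outlay = subsidy × quantity = 11 × 275 = 3025.

Government cost = $3025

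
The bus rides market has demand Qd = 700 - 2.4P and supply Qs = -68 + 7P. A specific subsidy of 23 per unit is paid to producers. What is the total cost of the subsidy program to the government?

Government cost = 589168/47

Pre-subsidy: 700 - 2.4P = -68 + 7P gives P* = 3840/47, Q* = 23684/47.
With the subsidy, sellers receive Ps = Pb + 23 for each unit, where Pb is the price buyers pay.
Supply in terms of Pb becomes Qs = -68 + 7(Pb + 23) = 93 + 7Pb. Setting this equal to demand: 700 - 2.4Pb = 93 + 7Pb, so Pb = 3035/47.
Sellers receive Ps = 3035/47 + 23 = 4116/47; Q' = 700 − 2.4·(3035/47) = 25616/47.
Government outlay = subsidy × quantity = 23 × 25616/47 = 589168/47.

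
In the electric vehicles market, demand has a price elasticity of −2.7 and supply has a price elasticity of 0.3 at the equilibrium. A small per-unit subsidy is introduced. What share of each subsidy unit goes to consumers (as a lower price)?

For a small subsidy around the equilibrium, the benefit split depends on the relative slopes, which at a point are proportional to the elasticities.
Buyer share = εs/(εs + |εd|) = 0.3/(0.3 + 2.7) = 0.1; seller share = |εd|/(εs + |εd|) = 0.9.

Consumer share = 0.1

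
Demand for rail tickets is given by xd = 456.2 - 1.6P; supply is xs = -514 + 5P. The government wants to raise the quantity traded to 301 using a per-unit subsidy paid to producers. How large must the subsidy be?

Required subsidy s = 66 per unit

At x = 301, invert demand for the buyer price: Pb = (456.2 − 301)/1.6 = 97; invert supply for the seller price: Ps = (301 − (-514))/5 = 163.
The subsidy must fill the gap: s = Ps − Pb = 163 − 97 = 66.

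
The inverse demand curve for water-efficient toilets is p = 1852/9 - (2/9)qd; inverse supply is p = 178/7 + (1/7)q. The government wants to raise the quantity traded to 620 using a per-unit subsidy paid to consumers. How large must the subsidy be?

Required subsidy s = 46 per unit

At q = 620, from the demand curve buyers pay pb = 1852/9 − (2/9)·620 = 68; from the supply curve sellers need ps = 178/7 + (1/7)·620 = 114.
The subsidy must fill the gap: s = ps − pb = 114 − 68 = 46.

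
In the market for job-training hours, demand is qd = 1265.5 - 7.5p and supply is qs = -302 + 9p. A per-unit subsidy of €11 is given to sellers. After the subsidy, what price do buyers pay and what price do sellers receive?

Buyers pay €89; sellers receive €100

Pre-subsidy: 1265.5 - 7.5p = -302 + 9p gives p* = 95, q* = 553.
With the subsidy, sellers receive ps = pb + 11 for each unit, where pb is the price buyers pay.
Supply in terms of pb becomes qs = -302 + 9(pb + 11) = -203 + 9pb. Setting this equal to demand: 1265.5 - 7.5pb = -203 + 9pb, so pb = 89.
Sellers receive ps = 89 + 11 = 100; q' = 1265.5 − 7.5·89 = 598.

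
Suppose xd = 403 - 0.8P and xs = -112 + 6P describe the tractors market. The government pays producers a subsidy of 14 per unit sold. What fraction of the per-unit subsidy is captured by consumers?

Pre-subsidy: 403 - 0.8P = -112 + 6P gives P* = 2575/34, x* = 5821/17.
With the subsidy, sellers receive Ps = Pb + 14 for each unit, where Pb is the price buyers pay.
Supply in terms of Pb becomes xs = -112 + 6(Pb + 14) = -28 + 6Pb. Setting this equal to demand: 403 - 0.8Pb = -28 + 6Pb, so Pb = 2155/34.
Sellers receive Ps = 2155/34 + 14 = 2631/34; x' = 403 − 0.8·(2155/34) = 5989/17.
Buyers' price falls by P* − Pb = 2575/34 − 2155/34 = 210/17; sellers' price rises by Ps − P* = 2631/34 − 2575/34 = 28/17.
So consumers capture (210/17)/14 = 15/17 of each unit of subsidy.

Consumer share = 15/17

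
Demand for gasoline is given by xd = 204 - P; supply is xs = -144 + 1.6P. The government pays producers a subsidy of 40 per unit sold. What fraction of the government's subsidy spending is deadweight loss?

DWL / government spending = 10/77

Pre-subsidy: 204 - P = -144 + 1.6P gives P* = 1740/13, x* = 912/13.
With the subsidy, sellers receive Ps = Pb + 40 for each unit, where Pb is the price buyers pay.
Supply in terms of Pb becomes xs = -144 + 1.6(Pb + 40) = -80 + 1.6Pb. Setting this equal to demand: 204 - Pb = -80 + 1.6Pb, so Pb = 1420/13.
Sellers receive Ps = 1420/13 + 40 = 1940/13; x' = 204 − 1·(1420/13) = 1232/13.
ΔCS = ½(912/13 + 1232/13)(1740/13 − 1420/13) = 343040/169; ΔPS = ½(912/13 + 1232/13)(1940/13 − 1740/13) = 214400/169.
Government spending = 40 × 1232/13 = 49280/13.
DWL = ½ × 40 × (1232/13 − 912/13) = 6400/13; fraction = (6400/13) / (49280/13) = 10/77.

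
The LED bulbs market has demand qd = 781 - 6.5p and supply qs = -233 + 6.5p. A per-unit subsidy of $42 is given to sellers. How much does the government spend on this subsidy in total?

Government cost = $17241

Pre-subsidy: 781 - 6.5p = -233 + 6.5p gives p* = 78, q* = 274.
With the subsidy, sellers receive ps = pb + 42 for each unit, where pb is the price buyers pay.
Supply in terms of pb becomes qs = -233 + 6.5(pb + 42) = 40 + 6.5pb. Setting this equal to demand: 781 - 6.5pb = 40 + 6.5pb, so pb = 57.
Sellers receive ps = 57 + 42 = 99; q' = 781 − 6.5·57 = 410.5.
Government outlay = subsidy × quantity = 42 × 410.5 = 17241.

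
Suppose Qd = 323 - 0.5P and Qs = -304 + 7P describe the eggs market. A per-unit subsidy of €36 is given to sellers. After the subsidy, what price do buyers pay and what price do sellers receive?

Pre-subsidy: 323 - 0.5P = -304 + 7P gives P* = 83.6, Q* = 281.2.
With the subsidy, sellers receive Ps = Pb + 36 for each unit, where Pb is the price buyers pay.
Supply in terms of Pb becomes Qs = -304 + 7(Pb + 36) = -52 + 7Pb. Setting this equal to demand: 323 - 0.5Pb = -52 + 7Pb, so Pb = 50.
Sellers receive Ps = 50 + 36 = 86; Q' = 323 − 0.5·50 = 298.

Buyers pay €50; sellers receive €86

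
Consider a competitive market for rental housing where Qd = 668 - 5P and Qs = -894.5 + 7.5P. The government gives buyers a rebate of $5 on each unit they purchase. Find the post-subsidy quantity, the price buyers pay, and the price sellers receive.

Pre-subsidy: 668 - 5P = -894.5 + 7.5P gives P* = 125, Q* = 43.
With the rebate, buyers effectively pay Pb = Ps − 5, where Ps is the price sellers receive.
Demand in terms of Ps becomes Qd = 668 − 5(Ps − 5) = 693 - 5Ps. Setting this equal to supply: 693 - 5Ps = -894.5 + 7.5Ps, so Ps = 127.
Buyers pay Pb = 127 − 5 = 122; Q' = -894.5 + 7.5·127 = 58.

Q' = 58; buyers pay $122; sellers receive $127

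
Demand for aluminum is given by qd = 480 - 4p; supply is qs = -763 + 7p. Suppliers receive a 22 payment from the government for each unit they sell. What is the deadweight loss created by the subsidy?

Pre-subsidy: 480 - 4p = -763 + 7p gives p* = 113, q* = 28.
With the subsidy, sellers receive ps = pb + 22 for each unit, where pb is the price buyers pay.
Supply in terms of pb becomes qs = -763 + 7(pb + 22) = -609 + 7pb. Setting this equal to demand: 480 - 4pb = -609 + 7pb, so pb = 99.
Sellers receive ps = 99 + 22 = 121; q' = 480 − 4·99 = 84.
The subsidy expands output by 84 − 28 = 56 past the efficient level; on those units the gap between marginal cost and willingness to pay runs from 0 up to 22.
DWL = ½ × 22 × 56 = 616.

Deadweight loss = 616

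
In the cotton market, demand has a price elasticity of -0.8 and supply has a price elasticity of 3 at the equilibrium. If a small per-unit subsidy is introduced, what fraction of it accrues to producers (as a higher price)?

Producer share = 4/19

For a small subsidy around the equilibrium, the benefit split depends on the relative slopes, which at a point are proportional to the elasticities.
Buyer share = εs/(εs + |εd|) = 3/(3 + 0.8) = 15/19; seller share = |εd|/(εs + |εd|) = 4/19.
So producers capture 4/19 of the subsidy.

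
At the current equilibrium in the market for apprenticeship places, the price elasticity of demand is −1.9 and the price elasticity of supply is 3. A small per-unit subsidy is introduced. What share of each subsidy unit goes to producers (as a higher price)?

For a small subsidy around the equilibrium, the benefit split depends on the relative slopes, which at a point are proportional to the elasticities.
Buyer share = εs/(εs + |εd|) = 3/(3 + 1.9) = 30/49; seller share = |εd|/(εs + |εd|) = 19/49.
So producers capture 19/49 of the subsidy.

Producer share = 19/49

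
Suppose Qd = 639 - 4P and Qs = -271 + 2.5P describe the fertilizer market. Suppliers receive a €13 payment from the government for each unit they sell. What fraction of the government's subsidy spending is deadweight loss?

Pre-subsidy: 639 - 4P = -271 + 2.5P gives P* = 140, Q* = 79.
With the subsidy, sellers receive Ps = Pb + 13 for each unit, where Pb is the price buyers pay.
Supply in terms of Pb becomes Qs = -271 + 2.5(Pb + 13) = -238.5 + 2.5Pb. Setting this equal to demand: 639 - 4Pb = -238.5 + 2.5Pb, so Pb = 135.
Sellers receive Ps = 135 + 13 = 148; Q' = 639 − 4·135 = 99.
ΔCS = ½(79 + 99)(140 − 135) = 445; ΔPS = ½(79 + 99)(148 − 140) = 712.
Government spending = 13 × 99 = 1287.
DWL = ½ × 13 × (99 − 79) = 130; fraction = 130 / 1287 = 10/99.

DWL / government spending = 10/99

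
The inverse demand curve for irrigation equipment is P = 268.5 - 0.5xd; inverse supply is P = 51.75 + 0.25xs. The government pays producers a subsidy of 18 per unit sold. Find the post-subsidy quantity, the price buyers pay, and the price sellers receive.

x' = 313; buyers pay 112; sellers receive 130

Pre-subsidy: 268.5 - 0.5x = 51.75 + 0.25x gives x* = 289 and P* = 124.
With the subsidy, sellers receive Ps = Pb + 18 for each unit, where Pb is the price buyers pay.
On the curves, Pb = 268.5 - 0.5x and Ps = 51.75 + 0.25x; the wedge Ps − Pb = 18 gives 51.75 + 0.25x − (268.5 - 0.5x) = 18, so x' = 313.
Then Pb = 268.5 − 0.5·313 = 112 and Ps = 51.75 + 0.25·313 = 130.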